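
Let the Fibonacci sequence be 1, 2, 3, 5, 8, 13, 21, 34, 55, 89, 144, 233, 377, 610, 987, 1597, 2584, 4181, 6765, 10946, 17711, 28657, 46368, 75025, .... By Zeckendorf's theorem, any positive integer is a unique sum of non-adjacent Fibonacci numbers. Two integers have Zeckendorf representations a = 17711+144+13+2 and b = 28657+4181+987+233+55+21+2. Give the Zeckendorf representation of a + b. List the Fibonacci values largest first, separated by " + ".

The two numbers are 17870 and 34136, so their sum is 52006.
Repeatedly subtract the largest Fibonacci number that fits:
subtract 46368 from 52006: 5638 remains
subtract 4181 from 5638: 1457 remains
subtract 987 from 1457: 470 remains
subtract 377 from 470: 93 remains
subtract 89 from 93: 4 remains
subtract 3 from 4: 1 remains
subtract 1 from 1: 0 remains

46368 + 4181 + 987 + 377 + 89 + 3 + 1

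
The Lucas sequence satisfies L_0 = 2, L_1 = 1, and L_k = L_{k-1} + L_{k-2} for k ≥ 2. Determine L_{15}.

1364

Iterating the recurrence up to L_{10} = 123 and L_{9} = 76:
L_{11} = L_{10} + L_{9} = 123 + 76 = 199
L_{12} = L_{11} + L_{10} = 199 + 123 = 322
L_{13} = L_{12} + L_{11} = 322 + 199 = 521
L_{14} = L_{13} + L_{12} = 521 + 322 = 843
L_{15} = L_{14} + L_{13} = 843 + 521 = 1364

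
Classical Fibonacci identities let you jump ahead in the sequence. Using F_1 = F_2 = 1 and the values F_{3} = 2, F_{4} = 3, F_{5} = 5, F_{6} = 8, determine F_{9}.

By the addition formula F_{m+n} = F_m F_{n+1} + F_{m−1} F_n with m=4, n=5: F_{9} = 3·8 + 2·5 = 24 + 10 = 34.

34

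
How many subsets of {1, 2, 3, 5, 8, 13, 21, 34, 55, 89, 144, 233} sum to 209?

8

Starting from the Zeckendorf form and repeatedly splitting a term F_k into F_{k−1} + F_{k−2} (when neither is already used) reaches every representation.
209 = 144+55+8+2 = 144+55+5+3+2 = 144+34+21+8+2 = 144+34+21+5+3+2 = 89+55+34+21+8+2 = … (3 more), for 8 in all.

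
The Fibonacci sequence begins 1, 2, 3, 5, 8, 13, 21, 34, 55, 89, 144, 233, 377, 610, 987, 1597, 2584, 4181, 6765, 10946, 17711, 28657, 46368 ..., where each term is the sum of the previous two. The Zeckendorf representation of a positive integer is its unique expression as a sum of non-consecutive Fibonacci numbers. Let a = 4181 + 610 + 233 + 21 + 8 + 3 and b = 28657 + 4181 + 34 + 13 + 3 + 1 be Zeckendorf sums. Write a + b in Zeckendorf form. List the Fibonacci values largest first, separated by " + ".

28657 + 6765 + 1597 + 610 + 233 + 55 + 21 + 5 + 2

The two numbers are 5056 and 32889, so their sum is 37945.
Greedily peel off the largest Fibonacci term at each step:
37945: greatest Fibonacci not exceeding it is 28657, leaving 9288
9288: greatest Fibonacci not exceeding it is 6765, leaving 2523
2523: greatest Fibonacci not exceeding it is 1597, leaving 926
926: greatest Fibonacci not exceeding it is 610, leaving 316
316: greatest Fibonacci not exceeding it is 233, leaving 83
83: greatest Fibonacci not exceeding it is 55, leaving 28
28: greatest Fibonacci not exceeding it is 21, leaving 7
7: greatest Fibonacci not exceeding it is 5, leaving 2
2: greatest Fibonacci not exceeding it is 2, leaving 0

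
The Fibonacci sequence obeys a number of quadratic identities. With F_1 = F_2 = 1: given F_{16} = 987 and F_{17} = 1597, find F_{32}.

By the doubling identity F_{2k} = F_k(2F_{k+1} − F_k): F_{32} = 987·(2·1597 − 987) = 987·2207 = 2178309.

2178309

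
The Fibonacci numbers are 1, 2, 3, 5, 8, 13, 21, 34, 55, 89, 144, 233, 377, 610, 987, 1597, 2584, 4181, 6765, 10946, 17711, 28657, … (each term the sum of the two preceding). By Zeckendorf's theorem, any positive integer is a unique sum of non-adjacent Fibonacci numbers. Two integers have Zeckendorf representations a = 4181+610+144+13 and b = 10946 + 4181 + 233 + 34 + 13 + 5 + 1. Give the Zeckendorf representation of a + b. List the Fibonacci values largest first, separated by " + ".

17711 + 2584 + 55 + 8 + 3

The two numbers are 4948 and 15413, so their sum is 20361.
17711 ≤ 20361 < 28657, so take 17711; remainder 2650
2584 ≤ 2650 < 4181, so take 2584; remainder 66
55 ≤ 66 < 89, so take 55; remainder 11
8 ≤ 11 < 13, so take 8; remainder 3
3 ≤ 3 < 5, so take 3; remainder 0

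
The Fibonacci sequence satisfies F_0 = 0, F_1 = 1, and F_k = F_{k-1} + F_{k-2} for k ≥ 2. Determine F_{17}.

Iterating the recurrence up to F_{12} = 144 and F_{11} = 89:
F_{13} = F_{12} + F_{11} = 144 + 89 = 233
F_{14} = F_{13} + F_{12} = 233 + 144 = 377
F_{15} = F_{14} + F_{13} = 377 + 233 = 610
F_{16} = F_{15} + F_{14} = 610 + 377 = 987
F_{17} = F_{16} + F_{15} = 987 + 610 = 1597

1597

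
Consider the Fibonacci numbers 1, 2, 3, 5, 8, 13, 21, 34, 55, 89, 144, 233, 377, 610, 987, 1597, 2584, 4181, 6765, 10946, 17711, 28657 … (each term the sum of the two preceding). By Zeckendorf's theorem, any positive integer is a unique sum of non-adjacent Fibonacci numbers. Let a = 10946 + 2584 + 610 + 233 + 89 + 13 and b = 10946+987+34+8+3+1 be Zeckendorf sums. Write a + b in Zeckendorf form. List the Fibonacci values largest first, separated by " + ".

17711 + 6765 + 1597 + 377 + 3 + 1

The two numbers are 14475 and 11979, so their sum is 26454.
Repeatedly subtract the largest Fibonacci number that fits:
subtract 17711 from 26454: 8743 remains
subtract 6765 from 8743: 1978 remains
subtract 1597 from 1978: 381 remains
subtract 377 from 381: 4 remains
subtract 3 from 4: 1 remains
subtract 1 from 1: 0 remains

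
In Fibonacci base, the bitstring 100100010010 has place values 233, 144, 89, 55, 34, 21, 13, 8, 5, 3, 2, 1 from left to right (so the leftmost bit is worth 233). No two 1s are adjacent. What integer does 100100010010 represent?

298

Summing the place values of the 1 bits: 233 + 55 + 8 + 2 = 298.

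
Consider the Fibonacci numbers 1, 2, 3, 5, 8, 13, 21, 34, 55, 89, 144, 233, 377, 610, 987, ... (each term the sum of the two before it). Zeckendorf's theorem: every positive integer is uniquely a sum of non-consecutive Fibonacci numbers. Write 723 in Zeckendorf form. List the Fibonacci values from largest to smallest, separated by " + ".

610 + 89 + 21 + 3

Greedy algorithm:
723 − 610 = 113
113 − 89 = 24
24 − 21 = 3
3 − 3 = 0
So 723 = 610 + 89 + 21 + 3, with no two terms consecutive in the sequence.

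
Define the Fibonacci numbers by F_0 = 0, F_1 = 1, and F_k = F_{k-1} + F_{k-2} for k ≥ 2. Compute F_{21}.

Iterating the recurrence up to F_{17} = 1597 and F_{16} = 987:
F_{18} = F_{17} + F_{16} = 1597 + 987 = 2584
F_{19} = F_{18} + F_{17} = 2584 + 1597 = 4181
F_{20} = F_{19} + F_{18} = 4181 + 2584 = 6765
F_{21} = F_{20} + F_{19} = 6765 + 4181 = 10946

10946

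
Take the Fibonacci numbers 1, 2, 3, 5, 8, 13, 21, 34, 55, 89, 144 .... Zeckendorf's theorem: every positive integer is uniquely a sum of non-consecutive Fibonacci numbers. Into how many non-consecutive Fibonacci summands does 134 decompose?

4

Repeatedly subtract the largest Fibonacci number that fits:
subtract 89 from 134: 45 remains
subtract 34 from 45: 11 remains
subtract 8 from 11: 3 remains
subtract 3 from 3: 0 remains
134 = 89 + 34 + 8 + 3, which has 4 terms.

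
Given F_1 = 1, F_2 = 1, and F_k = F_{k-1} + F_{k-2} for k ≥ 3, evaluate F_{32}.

Iterating the recurrence up to F_{27} = 196418 and F_{26} = 121393:
F_{28} = F_{27} + F_{26} = 196418 + 121393 = 317811
F_{29} = F_{28} + F_{27} = 317811 + 196418 = 514229
F_{30} = F_{29} + F_{28} = 514229 + 317811 = 832040
F_{31} = F_{30} + F_{29} = 832040 + 514229 = 1346269
F_{32} = F_{31} + F_{30} = 1346269 + 832040 = 2178309

2178309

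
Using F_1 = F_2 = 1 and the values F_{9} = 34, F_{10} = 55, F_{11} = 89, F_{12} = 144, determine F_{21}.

By the addition formula F_{m+n} = F_m F_{n+1} + F_{m−1} F_n with m=12, n=9: F_{21} = 144·55 + 89·34 = 7920 + 3026 = 10946.

10946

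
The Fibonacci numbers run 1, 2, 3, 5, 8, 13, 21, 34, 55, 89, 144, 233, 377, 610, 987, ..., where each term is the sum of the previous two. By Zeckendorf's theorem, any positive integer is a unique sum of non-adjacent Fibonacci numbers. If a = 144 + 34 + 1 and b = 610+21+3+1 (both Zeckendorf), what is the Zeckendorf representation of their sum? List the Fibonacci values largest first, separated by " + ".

610 + 144 + 55 + 5

The two numbers are 179 and 635, so their sum is 814.
Greedy algorithm:
814: greatest Fibonacci not exceeding it is 610, leaving 204
204: greatest Fibonacci not exceeding it is 144, leaving 60
60: greatest Fibonacci not exceeding it is 55, leaving 5
5: greatest Fibonacci not exceeding it is 5, leaving 0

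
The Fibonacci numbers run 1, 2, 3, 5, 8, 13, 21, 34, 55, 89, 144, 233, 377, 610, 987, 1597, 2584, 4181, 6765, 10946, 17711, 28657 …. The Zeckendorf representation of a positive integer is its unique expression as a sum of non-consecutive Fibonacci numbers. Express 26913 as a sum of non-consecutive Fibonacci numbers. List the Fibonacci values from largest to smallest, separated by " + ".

17711 + 6765 + 1597 + 610 + 144 + 55 + 21 + 8 + 2

Greedily peel off the largest Fibonacci term at each step:
subtract 17711 from 26913: 9202 remains
subtract 6765 from 9202: 2437 remains
subtract 1597 from 2437: 840 remains
subtract 610 from 840: 230 remains
subtract 144 from 230: 86 remains
subtract 55 from 86: 31 remains
subtract 21 from 31: 10 remains
subtract 8 from 10: 2 remains
subtract 2 from 2: 0 remains
So 26913 = 17711 + 6765 + 1597 + 610 + 144 + 55 + 21 + 8 + 2, with no two terms consecutive in the sequence.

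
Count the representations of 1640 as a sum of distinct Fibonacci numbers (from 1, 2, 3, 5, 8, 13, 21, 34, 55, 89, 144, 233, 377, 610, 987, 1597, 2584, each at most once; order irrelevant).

Each representation comes from the Zeckendorf form by replacing some F_k with F_{k−1} + F_{k−2} where possible.
1640 = 1597+34+8+1 = 1597+34+5+3+1 = 1597+21+13+8+1 = … (15 more), for 18 in all.

18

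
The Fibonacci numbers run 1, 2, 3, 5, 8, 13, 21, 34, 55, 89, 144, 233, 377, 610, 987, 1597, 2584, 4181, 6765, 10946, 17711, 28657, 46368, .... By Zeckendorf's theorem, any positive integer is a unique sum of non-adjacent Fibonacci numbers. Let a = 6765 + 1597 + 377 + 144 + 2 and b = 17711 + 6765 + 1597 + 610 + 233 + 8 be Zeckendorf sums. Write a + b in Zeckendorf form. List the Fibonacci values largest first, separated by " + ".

28657 + 6765 + 377 + 8 + 2

The two numbers are 8885 and 26924, so their sum is 35809.
28657 ≤ 35809 < 46368, so take 28657; remainder 7152
6765 ≤ 7152 < 10946, so take 6765; remainder 387
377 ≤ 387 < 610, so take 377; remainder 10
8 ≤ 10 < 13, so take 8; remainder 2
2 ≤ 2 < 3, so take 2; remainder 0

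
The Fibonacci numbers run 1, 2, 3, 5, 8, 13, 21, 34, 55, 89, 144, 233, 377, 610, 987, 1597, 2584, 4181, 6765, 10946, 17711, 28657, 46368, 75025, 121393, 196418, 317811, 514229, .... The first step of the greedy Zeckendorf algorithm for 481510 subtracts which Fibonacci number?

317811 ≤ 481510 < 514229, so the largest Fibonacci number not exceeding 481510 is 317811.

317811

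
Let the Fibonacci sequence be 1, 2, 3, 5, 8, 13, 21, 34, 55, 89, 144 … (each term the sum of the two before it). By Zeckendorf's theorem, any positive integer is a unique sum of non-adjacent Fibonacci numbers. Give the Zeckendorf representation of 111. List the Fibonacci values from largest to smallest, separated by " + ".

subtract 89 from 111: 22 remains
subtract 21 from 22: 1 remains
subtract 1 from 1: 0 remains
So 111 = 89 + 21 + 1, with no two terms consecutive in the sequence.

89 + 21 + 1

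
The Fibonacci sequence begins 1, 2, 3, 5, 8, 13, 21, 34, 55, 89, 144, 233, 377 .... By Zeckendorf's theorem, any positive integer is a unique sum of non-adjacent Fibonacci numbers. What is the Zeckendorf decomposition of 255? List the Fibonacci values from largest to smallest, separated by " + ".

Greedy algorithm:
255: greatest Fibonacci not exceeding it is 233, leaving 22
22: greatest Fibonacci not exceeding it is 21, leaving 1
1: greatest Fibonacci not exceeding it is 1, leaving 0
So 255 = 233 + 21 + 1, with no two terms consecutive in the sequence.

233 + 21 + 1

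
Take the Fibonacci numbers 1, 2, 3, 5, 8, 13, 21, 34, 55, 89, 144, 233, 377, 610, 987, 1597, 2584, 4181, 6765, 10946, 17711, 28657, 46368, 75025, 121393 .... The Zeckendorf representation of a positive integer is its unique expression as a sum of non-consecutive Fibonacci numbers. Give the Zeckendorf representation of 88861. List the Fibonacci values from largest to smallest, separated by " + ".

Greedy algorithm:
take 75025 (≤ 88861); 88861 − 75025 = 13836
take 10946 (≤ 13836); 13836 − 10946 = 2890
take 2584 (≤ 2890); 2890 − 2584 = 306
take 233 (≤ 306); 306 − 233 = 73
take 55 (≤ 73); 73 − 55 = 18
take 13 (≤ 18); 18 − 13 = 5
take 5 (≤ 5); 5 − 5 = 0
So 88861 = 75025 + 10946 + 2584 + 233 + 55 + 13 + 5, with no two terms consecutive in the sequence.

75025 + 10946 + 2584 + 233 + 55 + 13 + 5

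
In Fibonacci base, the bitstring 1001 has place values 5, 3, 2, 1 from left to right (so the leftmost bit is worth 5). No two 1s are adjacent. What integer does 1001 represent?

Summing the place values of the 1 bits: 5 + 1 = 6.

6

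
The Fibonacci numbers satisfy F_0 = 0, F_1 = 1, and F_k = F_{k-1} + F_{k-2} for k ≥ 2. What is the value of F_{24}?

Iterating the recurrence up to F_{19} = 4181 and F_{18} = 2584:
F_{20} = F_{19} + F_{18} = 4181 + 2584 = 6765
F_{21} = F_{20} + F_{19} = 6765 + 4181 = 10946
F_{22} = F_{21} + F_{20} = 10946 + 6765 = 17711
F_{23} = F_{22} + F_{21} = 17711 + 10946 = 28657
F_{24} = F_{23} + F_{22} = 28657 + 17711 = 46368

46368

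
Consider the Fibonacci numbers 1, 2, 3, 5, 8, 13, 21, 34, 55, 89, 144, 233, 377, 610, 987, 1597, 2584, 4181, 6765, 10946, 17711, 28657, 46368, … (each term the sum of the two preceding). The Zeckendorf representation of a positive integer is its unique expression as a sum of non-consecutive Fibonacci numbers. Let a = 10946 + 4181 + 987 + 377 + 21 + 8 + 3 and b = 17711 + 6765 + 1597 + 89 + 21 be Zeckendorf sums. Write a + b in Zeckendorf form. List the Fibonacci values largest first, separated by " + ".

The two numbers are 16523 and 26183, so their sum is 42706.
subtract 28657 from 42706: 14049 remains
subtract 10946 from 14049: 3103 remains
subtract 2584 from 3103: 519 remains
subtract 377 from 519: 142 remains
subtract 89 from 142: 53 remains
subtract 34 from 53: 19 remains
subtract 13 from 19: 6 remains
subtract 5 from 6: 1 remains
subtract 1 from 1: 0 remains

28657 + 10946 + 2584 + 377 + 89 + 34 + 13 + 5 + 1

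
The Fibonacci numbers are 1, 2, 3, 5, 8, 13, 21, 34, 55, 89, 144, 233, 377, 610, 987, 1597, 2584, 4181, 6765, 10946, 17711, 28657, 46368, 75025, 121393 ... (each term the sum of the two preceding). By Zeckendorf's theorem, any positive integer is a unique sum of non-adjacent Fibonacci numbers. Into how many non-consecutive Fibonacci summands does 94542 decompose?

Greedily peel off the largest Fibonacci term at each step:
subtract 75025 from 94542: 19517 remains
subtract 17711 from 19517: 1806 remains
subtract 1597 from 1806: 209 remains
subtract 144 from 209: 65 remains
subtract 55 from 65: 10 remains
subtract 8 from 10: 2 remains
subtract 2 from 2: 0 remains
94542 = 75025 + 17711 + 1597 + 144 + 55 + 8 + 2, which has 7 terms.

7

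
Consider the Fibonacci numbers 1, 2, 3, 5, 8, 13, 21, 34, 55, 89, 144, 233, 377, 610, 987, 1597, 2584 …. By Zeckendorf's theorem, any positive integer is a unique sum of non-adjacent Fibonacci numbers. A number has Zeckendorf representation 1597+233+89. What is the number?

1597+233+89 = 1919.

1919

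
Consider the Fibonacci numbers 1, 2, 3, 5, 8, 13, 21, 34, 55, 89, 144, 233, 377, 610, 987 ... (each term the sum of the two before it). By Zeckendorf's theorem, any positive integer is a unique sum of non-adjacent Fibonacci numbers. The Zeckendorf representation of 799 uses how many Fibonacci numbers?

Greedily peel off the largest Fibonacci term at each step:
799: greatest Fibonacci not exceeding it is 610, leaving 189
189: greatest Fibonacci not exceeding it is 144, leaving 45
45: greatest Fibonacci not exceeding it is 34, leaving 11
11: greatest Fibonacci not exceeding it is 8, leaving 3
3: greatest Fibonacci not exceeding it is 3, leaving 0
799 = 610 + 144 + 34 + 8 + 3, which has 5 terms.

5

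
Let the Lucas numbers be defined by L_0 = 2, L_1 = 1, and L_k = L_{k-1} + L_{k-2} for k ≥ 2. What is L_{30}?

1860498

Iterating the recurrence up to L_{26} = 271443 and L_{25} = 167761:
L_{27} = L_{26} + L_{25} = 271443 + 167761 = 439204
L_{28} = L_{27} + L_{26} = 439204 + 271443 = 710647
L_{29} = L_{28} + L_{27} = 710647 + 439204 = 1149851
L_{30} = L_{29} + L_{28} = 1149851 + 710647 = 1860498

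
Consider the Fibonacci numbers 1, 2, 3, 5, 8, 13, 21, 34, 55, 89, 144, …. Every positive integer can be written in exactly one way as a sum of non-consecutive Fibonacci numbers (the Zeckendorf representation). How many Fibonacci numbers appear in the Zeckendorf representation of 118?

Greedy algorithm:
89 ≤ 118 < 144, so take 89; remainder 29
21 ≤ 29 < 34, so take 21; remainder 8
8 ≤ 8 < 13, so take 8; remainder 0
118 = 89 + 21 + 8, which has 3 terms.

3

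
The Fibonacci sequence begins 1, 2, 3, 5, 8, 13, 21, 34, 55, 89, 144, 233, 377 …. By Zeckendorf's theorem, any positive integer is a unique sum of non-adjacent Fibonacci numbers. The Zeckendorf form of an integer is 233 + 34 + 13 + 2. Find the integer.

233 + 34 + 13 + 2 = 282.

282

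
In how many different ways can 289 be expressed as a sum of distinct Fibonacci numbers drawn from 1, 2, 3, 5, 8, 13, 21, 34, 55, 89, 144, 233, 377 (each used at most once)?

289 = 233+55+1 = 233+34+21+1 = 144+89+55+1 = … (5 more), for 8 in all.

8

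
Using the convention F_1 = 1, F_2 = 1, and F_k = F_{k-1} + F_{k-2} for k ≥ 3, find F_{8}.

F_{2} = F_{1} + F_{0} = 1 + 0 = 1
F_{3} = F_{2} + F_{1} = 1 + 1 = 2
F_{4} = F_{3} + F_{2} = 2 + 1 = 3
F_{5} = F_{4} + F_{3} = 3 + 2 = 5
F_{6} = F_{5} + F_{4} = 5 + 3 = 8
F_{7} = F_{6} + F_{5} = 8 + 5 = 13
F_{8} = F_{7} + F_{6} = 13 + 8 = 21

21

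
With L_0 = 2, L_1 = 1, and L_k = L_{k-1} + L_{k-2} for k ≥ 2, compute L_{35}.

20633239

Iterating the recurrence up to L_{30} = 1860498 and L_{29} = 1149851:
L_{31} = L_{30} + L_{29} = 1860498 + 1149851 = 3010349
L_{32} = L_{31} + L_{30} = 3010349 + 1860498 = 4870847
L_{33} = L_{32} + L_{31} = 4870847 + 3010349 = 7881196
L_{34} = L_{33} + L_{32} = 7881196 + 4870847 = 12752043
L_{35} = L_{34} + L_{33} = 12752043 + 7881196 = 20633239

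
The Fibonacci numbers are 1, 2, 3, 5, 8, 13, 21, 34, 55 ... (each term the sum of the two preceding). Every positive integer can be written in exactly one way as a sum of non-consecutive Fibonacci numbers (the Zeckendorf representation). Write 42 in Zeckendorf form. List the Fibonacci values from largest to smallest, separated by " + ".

34 + 8

Repeatedly subtract the largest Fibonacci number that fits:
take 34 (≤ 42); 42 − 34 = 8
take 8 (≤ 8); 8 − 8 = 0
So 42 = 34 + 8, with no two terms consecutive in the sequence.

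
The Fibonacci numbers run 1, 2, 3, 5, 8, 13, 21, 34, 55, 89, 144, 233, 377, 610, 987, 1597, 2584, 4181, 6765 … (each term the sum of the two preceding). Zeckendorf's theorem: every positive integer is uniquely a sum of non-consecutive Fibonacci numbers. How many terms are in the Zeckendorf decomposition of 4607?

take 4181 (≤ 4607); 4607 − 4181 = 426
take 377 (≤ 426); 426 − 377 = 49
take 34 (≤ 49); 49 − 34 = 15
take 13 (≤ 15); 15 − 13 = 2
take 2 (≤ 2); 2 − 2 = 0
4607 = 4181 + 377 + 34 + 13 + 2, which has 5 terms.

5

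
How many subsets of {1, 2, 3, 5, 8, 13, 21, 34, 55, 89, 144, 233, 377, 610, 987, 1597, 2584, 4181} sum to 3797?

28

Each representation comes from the Zeckendorf form by replacing some F_k with F_{k−1} + F_{k−2} where possible.
3797 = 2584+987+144+55+21+5+1 = 2584+987+144+55+21+3+2+1 = 2584+987+144+55+13+8+5+1 = … (25 more), for 28 in all.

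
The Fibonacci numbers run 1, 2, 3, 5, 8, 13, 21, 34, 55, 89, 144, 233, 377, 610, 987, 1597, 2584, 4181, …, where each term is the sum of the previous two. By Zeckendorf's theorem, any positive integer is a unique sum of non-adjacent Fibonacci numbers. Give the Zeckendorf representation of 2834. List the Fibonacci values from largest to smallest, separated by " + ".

2584 + 233 + 13 + 3 + 1

largest Fibonacci ≤ 2834 is 2584; 2834 − 2584 = 250
largest Fibonacci ≤ 250 is 233; 250 − 233 = 17
largest Fibonacci ≤ 17 is 13; 17 − 13 = 4
largest Fibonacci ≤ 4 is 3; 4 − 3 = 1
largest Fibonacci ≤ 1 is 1; 1 − 1 = 0
So 2834 = 2584 + 233 + 13 + 3 + 1, with no two terms consecutive in the sequence.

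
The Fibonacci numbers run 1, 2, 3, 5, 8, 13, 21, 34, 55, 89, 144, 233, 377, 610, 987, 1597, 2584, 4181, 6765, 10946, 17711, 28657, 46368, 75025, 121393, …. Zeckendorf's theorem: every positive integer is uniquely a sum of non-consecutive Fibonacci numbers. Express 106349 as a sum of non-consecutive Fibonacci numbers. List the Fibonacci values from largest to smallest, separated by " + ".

75025 + 28657 + 2584 + 55 + 21 + 5 + 2

Greedily peel off the largest Fibonacci term at each step:
106349 − 75025 = 31324
31324 − 28657 = 2667
2667 − 2584 = 83
83 − 55 = 28
28 − 21 = 7
7 − 5 = 2
2 − 2 = 0
So 106349 = 75025 + 28657 + 2584 + 55 + 21 + 5 + 2, with no two terms consecutive in the sequence.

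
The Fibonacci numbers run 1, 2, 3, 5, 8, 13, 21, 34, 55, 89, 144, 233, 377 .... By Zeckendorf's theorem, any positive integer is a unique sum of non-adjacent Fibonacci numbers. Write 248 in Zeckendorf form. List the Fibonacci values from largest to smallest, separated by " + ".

Greedy algorithm:
take 233 (≤ 248); 248 − 233 = 15
take 13 (≤ 15); 15 − 13 = 2
take 2 (≤ 2); 2 − 2 = 0
So 248 = 233 + 13 + 2, with no two terms consecutive in the sequence.

233 + 13 + 2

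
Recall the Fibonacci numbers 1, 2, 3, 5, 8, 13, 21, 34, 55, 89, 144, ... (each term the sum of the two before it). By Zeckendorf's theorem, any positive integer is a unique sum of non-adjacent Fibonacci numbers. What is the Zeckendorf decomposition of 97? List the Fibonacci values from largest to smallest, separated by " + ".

Greedily peel off the largest Fibonacci term at each step:
largest Fibonacci ≤ 97 is 89; 97 − 89 = 8
largest Fibonacci ≤ 8 is 8; 8 − 8 = 0
So 97 = 89 + 8, with no two terms consecutive in the sequence.

89 + 8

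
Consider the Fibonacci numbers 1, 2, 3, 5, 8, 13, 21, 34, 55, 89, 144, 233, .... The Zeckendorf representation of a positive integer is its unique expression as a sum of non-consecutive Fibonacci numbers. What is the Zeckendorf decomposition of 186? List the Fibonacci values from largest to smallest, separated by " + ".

144 + 34 + 8

186: greatest Fibonacci not exceeding it is 144, leaving 42
42: greatest Fibonacci not exceeding it is 34, leaving 8
8: greatest Fibonacci not exceeding it is 8, leaving 0
So 186 = 144 + 34 + 8, with no two terms consecutive in the sequence.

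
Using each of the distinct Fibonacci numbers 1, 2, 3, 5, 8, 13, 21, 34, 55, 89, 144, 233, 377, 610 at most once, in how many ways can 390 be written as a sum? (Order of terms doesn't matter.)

390 = 377+13 = 377+8+5 = 233+144+13 = 377+8+3+2 = 233+144+8+5 = … (7 more), for 12 in all.

12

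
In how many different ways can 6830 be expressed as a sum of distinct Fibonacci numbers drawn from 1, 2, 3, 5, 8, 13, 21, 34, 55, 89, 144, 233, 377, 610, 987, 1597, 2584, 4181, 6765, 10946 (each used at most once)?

Starting from the Zeckendorf form and repeatedly splitting a term F_k into F_{k−1} + F_{k−2} (when neither is already used) reaches every representation.
6830 = 6765+55+8+2 = 6765+55+5+3+2 = 6765+34+21+8+2 = 4181+2584+55+8+2 = … (24 more), for 28 in all.

28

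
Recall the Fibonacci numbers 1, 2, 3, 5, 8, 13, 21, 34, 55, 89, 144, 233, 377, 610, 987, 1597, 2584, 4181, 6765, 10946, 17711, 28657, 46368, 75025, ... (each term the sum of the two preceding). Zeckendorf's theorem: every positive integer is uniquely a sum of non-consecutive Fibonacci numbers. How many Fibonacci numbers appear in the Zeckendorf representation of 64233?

5

Repeatedly subtract the largest Fibonacci number that fits:
64233: greatest Fibonacci not exceeding it is 46368, leaving 17865
17865: greatest Fibonacci not exceeding it is 17711, leaving 154
154: greatest Fibonacci not exceeding it is 144, leaving 10
10: greatest Fibonacci not exceeding it is 8, leaving 2
2: greatest Fibonacci not exceeding it is 2, leaving 0
64233 = 46368 + 17711 + 144 + 8 + 2, which has 5 terms.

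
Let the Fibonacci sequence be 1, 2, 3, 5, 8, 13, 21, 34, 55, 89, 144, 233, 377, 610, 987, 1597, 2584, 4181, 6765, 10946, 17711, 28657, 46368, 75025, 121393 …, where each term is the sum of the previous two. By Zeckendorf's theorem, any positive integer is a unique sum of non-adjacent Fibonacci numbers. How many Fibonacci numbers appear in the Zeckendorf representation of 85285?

7

85285 − 75025 = 10260
10260 − 6765 = 3495
3495 − 2584 = 911
911 − 610 = 301
301 − 233 = 68
68 − 55 = 13
13 − 13 = 0
85285 = 75025 + 6765 + 2584 + 610 + 233 + 55 + 13, which has 7 terms.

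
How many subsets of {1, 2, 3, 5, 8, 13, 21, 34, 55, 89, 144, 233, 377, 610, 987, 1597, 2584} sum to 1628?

Each representation comes from the Zeckendorf form by replacing some F_k with F_{k−1} + F_{k−2} where possible.
1628 = 1597+21+8+2 = 1597+21+5+3+2 = 987+610+21+8+2 = … (12 more), for 15 in all.

15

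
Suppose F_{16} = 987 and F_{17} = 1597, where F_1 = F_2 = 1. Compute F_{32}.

2178309

By the doubling identity F_{2k} = F_k(2F_{k+1} − F_k): F_{32} = 987·(2·1597 − 987) = 987·2207 = 2178309.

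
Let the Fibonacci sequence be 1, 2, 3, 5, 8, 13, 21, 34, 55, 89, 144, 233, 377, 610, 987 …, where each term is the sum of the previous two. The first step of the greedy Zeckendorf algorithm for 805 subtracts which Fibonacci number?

610 ≤ 805 < 987, so the largest Fibonacci number not exceeding 805 is 610.

610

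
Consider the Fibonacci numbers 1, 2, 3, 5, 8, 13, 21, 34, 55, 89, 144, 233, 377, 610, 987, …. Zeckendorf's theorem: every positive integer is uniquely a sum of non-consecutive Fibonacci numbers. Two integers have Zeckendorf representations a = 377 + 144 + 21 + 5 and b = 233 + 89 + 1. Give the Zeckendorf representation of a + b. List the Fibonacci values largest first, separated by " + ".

610 + 233 + 21 + 5 + 1

The two numbers are 547 and 323, so their sum is 870.
largest Fibonacci ≤ 870 is 610; 870 − 610 = 260
largest Fibonacci ≤ 260 is 233; 260 − 233 = 27
largest Fibonacci ≤ 27 is 21; 27 − 21 = 6
largest Fibonacci ≤ 6 is 5; 6 − 5 = 1
largest Fibonacci ≤ 1 is 1; 1 − 1 = 0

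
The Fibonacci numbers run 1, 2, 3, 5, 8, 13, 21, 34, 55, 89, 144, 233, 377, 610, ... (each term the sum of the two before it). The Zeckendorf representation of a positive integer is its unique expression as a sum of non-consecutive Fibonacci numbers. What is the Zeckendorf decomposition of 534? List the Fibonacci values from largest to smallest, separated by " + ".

534 − 377 = 157
157 − 144 = 13
13 − 13 = 0
So 534 = 377 + 144 + 13, with no two terms consecutive in the sequence.

377 + 144 + 13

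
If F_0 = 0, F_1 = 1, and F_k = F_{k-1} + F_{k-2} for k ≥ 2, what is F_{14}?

377

Iterating the recurrence up to F_{8} = 21 and F_{7} = 13:
F_{9} = F_{8} + F_{7} = 21 + 13 = 34
F_{10} = F_{9} + F_{8} = 34 + 21 = 55
F_{11} = F_{10} + F_{9} = 55 + 34 = 89
F_{12} = F_{11} + F_{10} = 89 + 55 = 144
F_{13} = F_{12} + F_{11} = 144 + 89 = 233
F_{14} = F_{13} + F_{12} = 233 + 144 = 377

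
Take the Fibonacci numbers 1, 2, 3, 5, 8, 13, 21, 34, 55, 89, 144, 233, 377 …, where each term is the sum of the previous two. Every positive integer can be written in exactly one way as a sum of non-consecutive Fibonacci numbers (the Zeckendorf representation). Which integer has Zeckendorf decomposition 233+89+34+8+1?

365

233+89+34+8+1 = 365.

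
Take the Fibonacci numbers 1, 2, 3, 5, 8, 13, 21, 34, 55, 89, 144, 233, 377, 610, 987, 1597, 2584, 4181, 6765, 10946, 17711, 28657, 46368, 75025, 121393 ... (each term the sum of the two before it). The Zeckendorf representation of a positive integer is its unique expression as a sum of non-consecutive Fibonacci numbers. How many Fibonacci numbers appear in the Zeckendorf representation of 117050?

Greedy algorithm:
117050 − 75025 = 42025
42025 − 28657 = 13368
13368 − 10946 = 2422
2422 − 1597 = 825
825 − 610 = 215
215 − 144 = 71
71 − 55 = 16
16 − 13 = 3
3 − 3 = 0
117050 = 75025 + 28657 + 10946 + 1597 + 610 + 144 + 55 + 13 + 3, which has 9 terms.

9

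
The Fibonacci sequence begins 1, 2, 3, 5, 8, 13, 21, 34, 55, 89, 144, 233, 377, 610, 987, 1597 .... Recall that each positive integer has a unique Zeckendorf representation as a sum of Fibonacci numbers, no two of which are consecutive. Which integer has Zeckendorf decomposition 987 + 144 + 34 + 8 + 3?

987 + 144 + 34 + 8 + 3 = 1176.

1176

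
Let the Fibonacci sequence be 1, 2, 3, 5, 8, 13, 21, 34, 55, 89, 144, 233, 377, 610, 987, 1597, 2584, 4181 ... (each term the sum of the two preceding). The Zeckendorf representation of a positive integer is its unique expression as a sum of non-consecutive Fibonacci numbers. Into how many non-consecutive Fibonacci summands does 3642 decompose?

5

subtract 2584 from 3642: 1058 remains
subtract 987 from 1058: 71 remains
subtract 55 from 71: 16 remains
subtract 13 from 16: 3 remains
subtract 3 from 3: 0 remains
3642 = 2584 + 987 + 55 + 13 + 3, which has 5 terms.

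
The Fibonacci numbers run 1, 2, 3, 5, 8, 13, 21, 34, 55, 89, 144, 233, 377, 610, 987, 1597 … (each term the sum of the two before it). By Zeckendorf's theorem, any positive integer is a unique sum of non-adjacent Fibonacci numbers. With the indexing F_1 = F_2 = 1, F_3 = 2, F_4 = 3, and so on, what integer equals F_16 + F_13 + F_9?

F_16 + F_13 + F_9 = 987 + 233 + 34 = 1254.

1254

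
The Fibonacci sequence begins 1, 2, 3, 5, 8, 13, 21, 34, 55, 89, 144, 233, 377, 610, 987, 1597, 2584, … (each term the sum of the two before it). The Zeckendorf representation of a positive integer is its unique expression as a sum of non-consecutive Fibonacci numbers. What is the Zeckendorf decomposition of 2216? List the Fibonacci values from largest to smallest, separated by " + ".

1597 + 610 + 8 + 1

2216: greatest Fibonacci not exceeding it is 1597, leaving 619
619: greatest Fibonacci not exceeding it is 610, leaving 9
9: greatest Fibonacci not exceeding it is 8, leaving 1
1: greatest Fibonacci not exceeding it is 1, leaving 0
So 2216 = 1597 + 610 + 8 + 1, with no two terms consecutive in the sequence.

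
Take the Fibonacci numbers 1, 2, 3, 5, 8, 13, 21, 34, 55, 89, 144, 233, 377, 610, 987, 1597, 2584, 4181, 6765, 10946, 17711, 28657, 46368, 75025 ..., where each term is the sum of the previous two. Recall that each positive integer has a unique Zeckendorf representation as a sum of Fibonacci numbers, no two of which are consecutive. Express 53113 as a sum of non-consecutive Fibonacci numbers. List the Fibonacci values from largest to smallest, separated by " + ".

Greedily peel off the largest Fibonacci term at each step:
53113: greatest Fibonacci not exceeding it is 46368, leaving 6745
6745: greatest Fibonacci not exceeding it is 4181, leaving 2564
2564: greatest Fibonacci not exceeding it is 1597, leaving 967
967: greatest Fibonacci not exceeding it is 610, leaving 357
357: greatest Fibonacci not exceeding it is 233, leaving 124
124: greatest Fibonacci not exceeding it is 89, leaving 35
35: greatest Fibonacci not exceeding it is 34, leaving 1
1: greatest Fibonacci not exceeding it is 1, leaving 0
So 53113 = 46368 + 4181 + 1597 + 610 + 233 + 89 + 34 + 1, with no two terms consecutive in the sequence.

46368 + 4181 + 1597 + 610 + 233 + 89 + 34 + 1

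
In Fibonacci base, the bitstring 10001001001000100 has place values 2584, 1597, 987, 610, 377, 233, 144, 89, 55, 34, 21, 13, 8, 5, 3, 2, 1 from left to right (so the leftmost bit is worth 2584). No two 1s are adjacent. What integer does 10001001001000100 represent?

Summing the place values of the 1 bits: 2584 + 377 + 89 + 21 + 3 = 3074.

3074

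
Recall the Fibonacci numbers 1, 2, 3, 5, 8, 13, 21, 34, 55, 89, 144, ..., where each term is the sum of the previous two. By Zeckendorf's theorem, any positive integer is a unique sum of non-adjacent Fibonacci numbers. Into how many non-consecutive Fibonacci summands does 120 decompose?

Greedily peel off the largest Fibonacci term at each step:
89 ≤ 120 < 144, so take 89; remainder 31
21 ≤ 31 < 34, so take 21; remainder 10
8 ≤ 10 < 13, so take 8; remainder 2
2 ≤ 2 < 3, so take 2; remainder 0
120 = 89 + 21 + 8 + 2, which has 4 terms.

4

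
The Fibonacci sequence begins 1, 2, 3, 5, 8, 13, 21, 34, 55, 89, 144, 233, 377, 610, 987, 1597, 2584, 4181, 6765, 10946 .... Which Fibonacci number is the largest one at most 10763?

6765

6765 ≤ 10763 < 10946, so the largest Fibonacci number not exceeding 10763 is 6765.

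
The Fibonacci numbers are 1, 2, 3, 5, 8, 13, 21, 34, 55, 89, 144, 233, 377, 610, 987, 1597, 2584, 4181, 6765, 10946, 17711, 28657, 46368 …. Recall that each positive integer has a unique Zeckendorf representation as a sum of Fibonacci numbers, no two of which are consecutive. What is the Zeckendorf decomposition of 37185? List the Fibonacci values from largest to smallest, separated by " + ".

Repeatedly subtract the largest Fibonacci number that fits:
largest Fibonacci ≤ 37185 is 28657; 37185 − 28657 = 8528
largest Fibonacci ≤ 8528 is 6765; 8528 − 6765 = 1763
largest Fibonacci ≤ 1763 is 1597; 1763 − 1597 = 166
largest Fibonacci ≤ 166 is 144; 166 − 144 = 22
largest Fibonacci ≤ 22 is 21; 22 − 21 = 1
largest Fibonacci ≤ 1 is 1; 1 − 1 = 0
So 37185 = 28657 + 6765 + 1597 + 144 + 21 + 1, with no two terms consecutive in the sequence.

28657 + 6765 + 1597 + 144 + 21 + 1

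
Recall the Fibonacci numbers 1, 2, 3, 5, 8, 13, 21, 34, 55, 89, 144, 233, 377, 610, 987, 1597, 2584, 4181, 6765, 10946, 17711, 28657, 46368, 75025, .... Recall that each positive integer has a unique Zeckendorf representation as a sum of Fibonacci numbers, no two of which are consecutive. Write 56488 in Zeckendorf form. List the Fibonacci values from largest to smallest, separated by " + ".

subtract 46368 from 56488: 10120 remains
subtract 6765 from 10120: 3355 remains
subtract 2584 from 3355: 771 remains
subtract 610 from 771: 161 remains
subtract 144 from 161: 17 remains
subtract 13 from 17: 4 remains
subtract 3 from 4: 1 remains
subtract 1 from 1: 0 remains
So 56488 = 46368 + 6765 + 2584 + 610 + 144 + 13 + 3 + 1, with no two terms consecutive in the sequence.

46368 + 6765 + 2584 + 610 + 144 + 13 + 3 + 1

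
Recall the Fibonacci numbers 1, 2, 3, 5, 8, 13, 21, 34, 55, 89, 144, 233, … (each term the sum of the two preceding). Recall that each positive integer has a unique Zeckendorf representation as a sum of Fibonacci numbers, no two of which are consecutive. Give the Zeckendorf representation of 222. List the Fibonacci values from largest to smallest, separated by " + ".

Repeatedly subtract the largest Fibonacci number that fits:
222: greatest Fibonacci not exceeding it is 144, leaving 78
78: greatest Fibonacci not exceeding it is 55, leaving 23
23: greatest Fibonacci not exceeding it is 21, leaving 2
2: greatest Fibonacci not exceeding it is 2, leaving 0
So 222 = 144 + 55 + 21 + 2, with no two terms consecutive in the sequence.

144 + 55 + 21 + 2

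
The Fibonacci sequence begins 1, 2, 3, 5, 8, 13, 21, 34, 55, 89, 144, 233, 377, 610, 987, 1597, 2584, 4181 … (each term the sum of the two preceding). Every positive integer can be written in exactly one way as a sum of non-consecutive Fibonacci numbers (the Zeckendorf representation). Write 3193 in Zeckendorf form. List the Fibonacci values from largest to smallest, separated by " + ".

Greedily peel off the largest Fibonacci term at each step:
3193: greatest Fibonacci not exceeding it is 2584, leaving 609
609: greatest Fibonacci not exceeding it is 377, leaving 232
232: greatest Fibonacci not exceeding it is 144, leaving 88
88: greatest Fibonacci not exceeding it is 55, leaving 33
33: greatest Fibonacci not exceeding it is 21, leaving 12
12: greatest Fibonacci not exceeding it is 8, leaving 4
4: greatest Fibonacci not exceeding it is 3, leaving 1
1: greatest Fibonacci not exceeding it is 1, leaving 0
So 3193 = 2584 + 377 + 144 + 55 + 21 + 8 + 3 + 1, with no two terms consecutive in the sequence.

2584 + 377 + 144 + 55 + 21 + 8 + 3 + 1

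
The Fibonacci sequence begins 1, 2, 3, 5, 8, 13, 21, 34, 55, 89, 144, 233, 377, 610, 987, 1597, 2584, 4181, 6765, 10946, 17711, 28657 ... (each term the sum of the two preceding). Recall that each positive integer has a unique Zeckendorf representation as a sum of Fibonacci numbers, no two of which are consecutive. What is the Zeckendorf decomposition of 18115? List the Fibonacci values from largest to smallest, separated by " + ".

17711 + 377 + 21 + 5 + 1

subtract 17711 from 18115: 404 remains
subtract 377 from 404: 27 remains
subtract 21 from 27: 6 remains
subtract 5 from 6: 1 remains
subtract 1 from 1: 0 remains
So 18115 = 17711 + 377 + 21 + 5 + 1, with no two terms consecutive in the sequence.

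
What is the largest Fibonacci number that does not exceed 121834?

121393

121393 ≤ 121834 < 196418, so the largest Fibonacci number not exceeding 121834 is 121393.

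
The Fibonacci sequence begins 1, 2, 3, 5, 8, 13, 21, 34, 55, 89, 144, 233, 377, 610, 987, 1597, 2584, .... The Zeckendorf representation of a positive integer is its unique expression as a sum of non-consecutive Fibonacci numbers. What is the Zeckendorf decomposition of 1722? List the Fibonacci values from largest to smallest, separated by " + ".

1597 + 89 + 34 + 2

1597 ≤ 1722 < 2584, so take 1597; remainder 125
89 ≤ 125 < 144, so take 89; remainder 36
34 ≤ 36 < 55, so take 34; remainder 2
2 ≤ 2 < 3, so take 2; remainder 0
So 1722 = 1597 + 89 + 34 + 2, with no two terms consecutive in the sequence.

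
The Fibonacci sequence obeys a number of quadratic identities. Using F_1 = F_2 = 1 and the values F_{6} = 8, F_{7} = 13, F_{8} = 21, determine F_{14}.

377

By the addition formula F_{m+n} = F_m F_{n+1} + F_{m−1} F_n with m=7, n=7: F_{14} = 13·21 + 8·13 = 273 + 104 = 377.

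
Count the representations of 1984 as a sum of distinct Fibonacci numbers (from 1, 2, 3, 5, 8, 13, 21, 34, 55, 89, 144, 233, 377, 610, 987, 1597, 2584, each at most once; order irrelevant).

Each representation comes from the Zeckendorf form by replacing some F_k with F_{k−1} + F_{k−2} where possible.
1984 = 1597+377+8+2 = 1597+377+5+3+2 = 1597+233+144+8+2 = 987+610+377+8+2 = 1597+233+144+5+3+2 = … (13 more), for 18 in all.

18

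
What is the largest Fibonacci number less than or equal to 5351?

4181

4181 ≤ 5351 < 6765, so the largest Fibonacci number not exceeding 5351 is 4181.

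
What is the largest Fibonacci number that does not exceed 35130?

28657

28657 ≤ 35130 < 46368, so the largest Fibonacci number not exceeding 35130 is 28657.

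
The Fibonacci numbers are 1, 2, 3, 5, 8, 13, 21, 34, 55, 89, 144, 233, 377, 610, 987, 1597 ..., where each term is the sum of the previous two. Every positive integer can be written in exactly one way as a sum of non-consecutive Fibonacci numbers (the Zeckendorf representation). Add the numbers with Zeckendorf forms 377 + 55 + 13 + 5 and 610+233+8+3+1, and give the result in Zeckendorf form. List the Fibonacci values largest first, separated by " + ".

The two numbers are 450 and 855, so their sum is 1305.
take 987 (≤ 1305); 1305 − 987 = 318
take 233 (≤ 318); 318 − 233 = 85
take 55 (≤ 85); 85 − 55 = 30
take 21 (≤ 30); 30 − 21 = 9
take 8 (≤ 9); 9 − 8 = 1
take 1 (≤ 1); 1 − 1 = 0

987 + 233 + 55 + 21 + 8 + 1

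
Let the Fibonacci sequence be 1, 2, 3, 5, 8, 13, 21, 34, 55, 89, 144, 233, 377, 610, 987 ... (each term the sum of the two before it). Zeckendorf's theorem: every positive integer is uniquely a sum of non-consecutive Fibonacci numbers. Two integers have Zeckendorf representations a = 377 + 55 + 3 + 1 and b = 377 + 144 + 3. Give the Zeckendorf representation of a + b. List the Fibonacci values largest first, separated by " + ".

610 + 233 + 89 + 21 + 5 + 2

The two numbers are 436 and 524, so their sum is 960.
largest Fibonacci ≤ 960 is 610; 960 − 610 = 350
largest Fibonacci ≤ 350 is 233; 350 − 233 = 117
largest Fibonacci ≤ 117 is 89; 117 − 89 = 28
largest Fibonacci ≤ 28 is 21; 28 − 21 = 7
largest Fibonacci ≤ 7 is 5; 7 − 5 = 2
largest Fibonacci ≤ 2 is 2; 2 − 2 = 0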